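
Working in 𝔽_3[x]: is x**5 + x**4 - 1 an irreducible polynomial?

Yes

Write f(x) = x**5 + x**4 - 1.
Check for roots in 𝔽_3: f(0) = 2; f(1) = 1; f(2) = 2.
No roots, so no linear factors.
Monic irreducibles of degree 2 over GF(3): x**2 + 1, x**2 + x - 1, x**2 - x - 1.
None of them divide f (all give nonzero remainder).
No irreducible factor of degree ≤ 2 exists, so f is irreducible over GF(3).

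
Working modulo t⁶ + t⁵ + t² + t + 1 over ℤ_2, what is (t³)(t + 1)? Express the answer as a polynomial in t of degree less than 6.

t^4 + t^3

Multiply in ℤ_2[t]: (t³)·(t + 1) = t⁴ + t³.
Reduced: t⁴ + t³.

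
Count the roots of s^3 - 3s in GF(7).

1

Write g(s) = s^3 - 3s.
Evaluate at each of the 7 elements of GF(7):
g(0) = 0 → root; g(1) = 5; g(2) = 2; g(3) = 4; g(4) = 3; g(5) = 5; g(6) = 2.
Roots: {0}.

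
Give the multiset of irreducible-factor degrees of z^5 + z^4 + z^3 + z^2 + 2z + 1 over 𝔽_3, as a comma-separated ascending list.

Write g(z) = z^5 + z^4 + z^3 + z^2 + 2z + 1.
Roots in 𝔽_3: g(0) = 1; g(1) = 1; g(2) = 2.
Complete factorization: g(z) = (z^5 + z^4 + z^3 + z^2 + 2z + 1).
Factor degrees with multiplicity: 5 = 5.

5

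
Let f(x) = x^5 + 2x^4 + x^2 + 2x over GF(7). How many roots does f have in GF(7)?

4

Evaluate at each of the 7 elements of GF(7):
f(0) = 0 → root; f(1) = 6; f(2) = 2; f(3) = 0 → root; f(4) = 6; f(5) = 0 → root; f(6) = 0 → root.
Roots: {0, 3, 5, 6}.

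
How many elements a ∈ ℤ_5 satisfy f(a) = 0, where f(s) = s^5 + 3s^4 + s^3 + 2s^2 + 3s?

Evaluate at each of the 5 elements of ℤ_5:
f(0) = 0 → root; f(1) = 0 → root; f(2) = 2; f(3) = 0 → root; f(4) = 0 → root.
Roots: {0, 1, 3, 4}.

4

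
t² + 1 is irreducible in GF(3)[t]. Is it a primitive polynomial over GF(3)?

No

Write f(t) = t² + 1.
|GF(3^2)^×| = 3^2 − 1 = 8. Prime factorization: 8 = 2^3.
f is primitive ⇔ t has order 8 in GF(3)[t]/(f), i.e. t^(8/q) ≠ 1 for each prime q | 8.
t^(4) mod f = 1
Since t^(4) = 1, the order of t divides 4 < 8; not primitive.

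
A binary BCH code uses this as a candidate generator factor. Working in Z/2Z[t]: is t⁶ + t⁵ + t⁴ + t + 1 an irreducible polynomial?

Yes

Write m(t) = t⁶ + t⁵ + t⁴ + t + 1.
Check for roots in Z/2Z: m(0) = 1; m(1) = 1.
No roots, so no linear factors.
Monic irreducibles of degree 2 over GF(2): t² + t + 1.
None of them divide m (all give nonzero remainder).
Monic irreducibles of degree 3 over GF(2): t³ + t + 1, t³ + t² + 1.
None of them divide m (all give nonzero remainder).
No irreducible factor of degree ≤ 3 exists, so m is irreducible over GF(2).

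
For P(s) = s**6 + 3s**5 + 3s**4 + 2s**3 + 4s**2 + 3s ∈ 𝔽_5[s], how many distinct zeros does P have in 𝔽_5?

3

Evaluate at each of the 5 elements of 𝔽_5:
P(0) = 0 → root; P(1) = 1; P(2) = 1; P(3) = 0 → root; P(4) = 0 → root.
Roots: {0, 3, 4}.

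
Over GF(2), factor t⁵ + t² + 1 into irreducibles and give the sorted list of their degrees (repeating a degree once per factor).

Write h(t) = t⁵ + t² + 1.
Roots in GF(2): h(0) = 1; h(1) = 1.
Complete factorization: h(t) = (t⁵ + t² + 1).
Factor degrees with multiplicity: 5 = 5.

5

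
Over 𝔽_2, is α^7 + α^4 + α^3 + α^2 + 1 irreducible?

Yes

Write g(α) = α^7 + α^4 + α^3 + α^2 + 1.
Check for roots in 𝔽_2: g(0) = 1; g(1) = 1.
No roots, so no linear factors.
Monic irreducibles of degree 2 over GF(2): α^2 + α + 1.
None of them divide g (all give nonzero remainder).
Monic irreducibles of degree 3 over GF(2): α^3 + α + 1, α^3 + α^2 + 1.
None of them divide g (all give nonzero remainder).
No irreducible factor of degree ≤ 3 exists, so g is irreducible over GF(2).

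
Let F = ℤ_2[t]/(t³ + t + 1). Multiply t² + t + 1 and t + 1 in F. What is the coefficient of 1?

Multiply in ℤ_2[t]: (t² + t + 1)·(t + 1) = t³ + 1.
Reduce using t³ ≡ t + 1 (mod t³ + t + 1).
Reduced: t.

0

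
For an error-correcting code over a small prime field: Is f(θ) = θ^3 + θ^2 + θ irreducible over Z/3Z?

No

Check for roots in Z/3Z: f(0) = 0 → root; f(1) = 0 → root; f(2) = 2.
f(0) = 0, so (θ) divides f(θ); f is reducible.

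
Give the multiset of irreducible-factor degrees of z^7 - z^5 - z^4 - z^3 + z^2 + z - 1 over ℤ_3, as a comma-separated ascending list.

2, 2, 3

Write f(z) = z^7 - z^5 - z^4 - z^3 + z^2 + z - 1.
Roots in ℤ_3: f(0) = 2; f(1) = 2; f(2) = 2.
Complete factorization: f(z) = (z^2 + 1)·(z^2 + z - 1)·(z^3 - z^2 + 1).
Factor degrees with multiplicity: 2 + 2 + 3 = 7.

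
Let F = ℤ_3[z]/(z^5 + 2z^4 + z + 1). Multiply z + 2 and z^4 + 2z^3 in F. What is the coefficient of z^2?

Multiply in ℤ_3[z]: (z + 2)·(z^4 + 2z^3) = z^5 + z^4 + z^3.
Reduce using z^5 ≡ z^4 + 2z + 2 (mod z^5 + 2z^4 + z + 1).
Reduced: 2z^4 + z^3 + 2z + 2.

0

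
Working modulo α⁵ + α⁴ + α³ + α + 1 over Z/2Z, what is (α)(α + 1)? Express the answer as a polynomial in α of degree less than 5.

α^2 + α

Multiply in Z/2Z[α]: (α)·(α + 1) = α² + α.
Reduced: α² + α.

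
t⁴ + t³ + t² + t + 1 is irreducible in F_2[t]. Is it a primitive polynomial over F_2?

Write f(t) = t⁴ + t³ + t² + t + 1.
|GF(2^4)^×| = 2^4 − 1 = 15. Prime factorization: 15 = 3·5.
f is primitive ⇔ t has order 15 in GF(2)[t]/(f), i.e. t^(15/q) ≠ 1 for each prime q | 15.
t^(5) mod f = 1
t^(3) mod f = t³.
Since t^(5) = 1, the order of t divides 5 < 15; not primitive.

No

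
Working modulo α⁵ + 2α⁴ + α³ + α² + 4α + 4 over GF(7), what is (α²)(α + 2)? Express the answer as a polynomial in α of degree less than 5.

Multiply in GF(7)[α]: (α²)·(α + 2) = α³ + 2α².
Reduced: α³ + 2α².

α^3 + 2α^2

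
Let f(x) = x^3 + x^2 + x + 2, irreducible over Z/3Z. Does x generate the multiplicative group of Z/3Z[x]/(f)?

|GF(3^3)^×| = 3^3 − 1 = 26. Prime factorization: 26 = 2·13.
f is primitive ⇔ x has order 26 in GF(3)[x]/(f), i.e. x^(26/q) ≠ 1 for each prime q | 26.
x^(13) mod f = 1
x^(2) mod f = x^2.
Since x^(13) = 1, the order of x divides 13 < 26; not primitive.

No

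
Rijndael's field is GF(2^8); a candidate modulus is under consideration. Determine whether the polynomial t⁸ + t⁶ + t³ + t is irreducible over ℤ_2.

No

Write h(t) = t⁸ + t⁶ + t³ + t.
Check for roots in ℤ_2: h(0) = 0 → root; h(1) = 0 → root.
h(0) = 0, so (t) divides h(t); h is reducible.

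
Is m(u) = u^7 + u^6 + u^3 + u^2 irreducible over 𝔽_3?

No

Check for roots in 𝔽_3: m(0) = 0 → root; m(1) = 1; m(2) = 0 → root.
m(0) = 0, so (u) divides m(u); m is reducible.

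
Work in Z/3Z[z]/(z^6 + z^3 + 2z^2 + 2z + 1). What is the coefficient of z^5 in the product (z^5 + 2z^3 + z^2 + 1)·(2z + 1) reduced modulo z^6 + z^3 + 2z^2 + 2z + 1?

1

Multiply in Z/3Z[z]: (z^5 + 2z^3 + z^2 + 1)·(2z + 1) = 2z^6 + z^5 + z^4 + z^3 + z^2 + 2z + 1.
Reduce using z^6 ≡ 2z^3 + z^2 + z + 2 (mod z^6 + z^3 + 2z^2 + 2z + 1).
Reduced: z^5 + z^4 + 2z^3 + z + 2.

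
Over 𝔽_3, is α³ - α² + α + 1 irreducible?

Yes

Write h(α) = α³ - α² + α + 1.
Check for roots in 𝔽_3: h(0) = 1; h(1) = 2; h(2) = 1.
No roots. A degree-3 polynomial over a field with no linear factor is irreducible.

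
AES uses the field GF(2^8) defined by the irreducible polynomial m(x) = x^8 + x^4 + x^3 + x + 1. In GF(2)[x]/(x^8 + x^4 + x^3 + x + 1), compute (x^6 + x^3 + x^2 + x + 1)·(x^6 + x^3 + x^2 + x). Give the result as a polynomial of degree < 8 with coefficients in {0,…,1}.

x^7 + x^5 + x^4 + 1

Multiply in GF(2)[x]: (x^6 + x^3 + x^2 + x + 1)·(x^6 + x^3 + x^2 + x) = x^12 + x^4 + x^3 + x.
Reduce using x^8 ≡ x^4 + x^3 + x + 1 (mod x^8 + x^4 + x^3 + x + 1).
Reduced: x^7 + x^5 + x^4 + 1.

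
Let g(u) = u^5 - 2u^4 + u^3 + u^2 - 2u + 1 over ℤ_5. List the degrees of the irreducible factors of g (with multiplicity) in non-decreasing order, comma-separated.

1, 1, 1, 2

Roots in ℤ_5: g(0) = 1; g(1) = 0 → root; g(2) = 4; g(3) = 2; g(4) = 0 → root.
Linear factors from roots: (u - 1), (u + 1).
Complete factorization: g(u) = (u + 1)·(u - 1)^2·(u^2 - u + 1).
Factor degrees with multiplicity: 1 + 1 + 1 + 2 = 5.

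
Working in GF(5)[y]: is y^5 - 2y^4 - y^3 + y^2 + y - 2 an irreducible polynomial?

Yes

Write h(y) = y^5 - 2y^4 - y^3 + y^2 + y - 2.
Check for roots in GF(5): h(0) = 3; h(1) = 3; h(2) = 1; h(3) = 4; h(4) = 1.
No roots, so no linear factors.
Degree-2 irreducible divisors: test the 10 monic irreducibles of degree 2 over GF(5).
None of them divide h (all give nonzero remainder).
No irreducible factor of degree ≤ 2 exists, so h is irreducible over GF(5).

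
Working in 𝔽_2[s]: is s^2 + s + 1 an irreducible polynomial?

Yes

Write m(s) = s^2 + s + 1.
Check for roots in 𝔽_2: m(0) = 1; m(1) = 1.
No roots. A degree-2 polynomial over a field with no linear factor is irreducible.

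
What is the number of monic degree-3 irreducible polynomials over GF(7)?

By the necklace-counting formula, N_7(3) = (1/3) Σ_{d|3} μ(3/d)·7^d.
Divisors of 3: 1, 3; μ(3/d) for each: -1, 1.
Σ = − 7^1 + 7^3 = 336.
N = 336/3 = 112.

112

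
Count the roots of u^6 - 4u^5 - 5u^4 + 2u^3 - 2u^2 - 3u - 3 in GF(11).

Write f(u) = u^6 - 4u^5 - 5u^4 + 2u^3 - 2u^2 - 3u - 3.
Evaluate at each of the 11 elements of GF(11):
f(0) = 8; f(1) = 8; f(2) = 9; f(3) = 3; f(4) = 0 → root; f(5) = 6; f(6) = 6; f(7) = 7; f(8) = 9; f(9) = 3; f(10) = 7.
Roots: {4}.

1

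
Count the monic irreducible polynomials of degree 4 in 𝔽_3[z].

x^(3^4) − x is the product of all monic irreducibles of degree dividing 4; Möbius inversion gives N = (1/4) Σ μ(4/d)·3^d.
Divisors of 4: 1, 2, 4; μ(4/d) for each: 0, -1, 1.
Σ = − 3^2 + 3^4 = 72.
N = 72/4 = 18.

18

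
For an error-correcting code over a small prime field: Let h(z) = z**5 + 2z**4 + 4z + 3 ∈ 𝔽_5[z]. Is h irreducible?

No

Check for roots in 𝔽_5: h(0) = 3; h(1) = 0 → root; h(2) = 0 → root; h(3) = 0 → root; h(4) = 0 → root.
h(1) = 0, so (z − 1) divides h(z); h is reducible.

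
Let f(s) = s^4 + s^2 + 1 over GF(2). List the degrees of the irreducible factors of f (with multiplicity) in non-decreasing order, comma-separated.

Roots in GF(2): f(0) = 1; f(1) = 1.
Complete factorization: f(s) = (s^2 + s + 1)^2.
Factor degrees with multiplicity: 2 + 2 = 4.

2, 2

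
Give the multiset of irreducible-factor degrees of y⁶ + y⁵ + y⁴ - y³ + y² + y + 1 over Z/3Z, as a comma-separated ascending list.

1, 1, 1, 1, 2

Write f(y) = y⁶ + y⁵ + y⁴ - y³ + y² + y + 1.
Roots in Z/3Z: f(0) = 1; f(1) = 2; f(2) = 0 → root.
Linear factors from roots: (y + 1).
Complete factorization: f(y) = (y + 1)^4·(y² + 1).
Factor degrees with multiplicity: 1 + 1 + 1 + 1 + 2 = 6.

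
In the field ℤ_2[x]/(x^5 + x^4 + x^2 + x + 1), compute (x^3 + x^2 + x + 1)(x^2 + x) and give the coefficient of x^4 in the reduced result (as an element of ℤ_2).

Multiply in ℤ_2[x]: (x^3 + x^2 + x + 1)·(x^2 + x) = x^5 + x.
Reduce using x^5 ≡ x^4 + x^2 + x + 1 (mod x^5 + x^4 + x^2 + x + 1).
Reduced: x^4 + x^2 + 1.

1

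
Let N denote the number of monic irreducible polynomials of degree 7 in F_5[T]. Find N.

Gauss's count: N_{5}(7) = (1/7) Σ_{d|7} μ(7/d)·5^d.
Divisors of 7: 1, 7; μ(7/d) for each: -1, 1.
Σ = − 5^1 + 5^7 = 78120.
N = 78120/7 = 11160.

11160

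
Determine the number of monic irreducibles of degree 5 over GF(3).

x^(3^5) − x is the product of all monic irreducibles of degree dividing 5; Möbius inversion gives N = (1/5) Σ μ(5/d)·3^d.
Divisors of 5: 1, 5; μ(5/d) for each: -1, 1.
Σ = − 3^1 + 3^5 = 240.
N = 240/5 = 48.

48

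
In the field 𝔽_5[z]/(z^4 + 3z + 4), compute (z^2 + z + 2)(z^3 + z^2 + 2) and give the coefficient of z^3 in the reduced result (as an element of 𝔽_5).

Multiply in 𝔽_5[z]: (z^2 + z + 2)·(z^3 + z^2 + 2) = z^5 + 2z^4 + 3z^3 + 4z^2 + 2z + 4.
Reduce using z^4 ≡ 2z + 1 (mod z^4 + 3z + 4).
Reduced: 3z^3 + z^2 + 2z + 1.

3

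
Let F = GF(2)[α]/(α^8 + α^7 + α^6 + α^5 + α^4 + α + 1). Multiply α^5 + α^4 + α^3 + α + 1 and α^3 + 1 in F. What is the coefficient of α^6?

Multiply in GF(2)[α]: (α^5 + α^4 + α^3 + α + 1)·(α^3 + 1) = α^8 + α^7 + α^6 + α^5 + α + 1.
Reduce using α^8 ≡ α^7 + α^6 + α^5 + α^4 + α + 1 (mod α^8 + α^7 + α^6 + α^5 + α^4 + α + 1).
Reduced: α^4.

0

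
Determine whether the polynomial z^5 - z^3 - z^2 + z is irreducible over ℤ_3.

Write h(z) = z^5 - z^3 - z^2 + z.
Check for roots in ℤ_3: h(0) = 0 → root; h(1) = 0 → root; h(2) = 1.
h(0) = 0, so (z) divides h(z); h is reducible.

No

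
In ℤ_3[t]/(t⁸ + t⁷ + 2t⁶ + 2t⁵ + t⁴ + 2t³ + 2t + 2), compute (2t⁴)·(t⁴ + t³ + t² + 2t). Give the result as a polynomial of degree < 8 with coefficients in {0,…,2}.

Multiply in ℤ_3[t]: (2t⁴)·(t⁴ + t³ + t² + 2t) = 2t⁸ + 2t⁷ + 2t⁶ + t⁵.
Reduce using t⁸ ≡ 2t⁷ + t⁶ + t⁵ + 2t⁴ + t³ + t + 1 (mod t⁸ + t⁷ + 2t⁶ + 2t⁵ + t⁴ + 2t³ + 2t + 2).
Reduced: t⁶ + t⁴ + 2t³ + 2t + 2.

t^6 + t^4 + 2t^3 + 2t + 2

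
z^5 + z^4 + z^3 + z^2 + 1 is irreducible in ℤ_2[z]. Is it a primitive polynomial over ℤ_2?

Write f(z) = z^5 + z^4 + z^3 + z^2 + 1.
|GF(2^5)^×| = 2^5 − 1 = 31. Prime factorization: 31 = 31.
f is primitive ⇔ z has order 31 in GF(2)[z]/(f), i.e. z^(31/q) ≠ 1 for each prime q | 31.
z^(1) mod f = z.
None equal 1, so z has full order 31; f is primitive.

Yes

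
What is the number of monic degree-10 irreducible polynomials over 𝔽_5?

976248

The number of monic irreducibles of degree 10 over GF(5) is (1/10)·Σ_{d∣10} μ(10/d) 5^d.
Divisors of 10: 1, 2, 5, 10; μ(10/d) for each: 1, -1, -1, 1.
Σ = 5^1 − 5^2 − 5^5 + 5^10 = 9762480.
N = 9762480/10 = 976248.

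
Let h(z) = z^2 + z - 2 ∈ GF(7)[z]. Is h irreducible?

No

Check for roots in GF(7): h(0) = 5; h(1) = 0 → root; h(2) = 4; h(3) = 3; h(4) = 4; h(5) = 0 → root; h(6) = 5.
h(1) = 0, so (z − 1) divides h(z); h is reducible.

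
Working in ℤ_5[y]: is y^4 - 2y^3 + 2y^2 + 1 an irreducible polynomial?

Yes

Write f(y) = y^4 - 2y^3 + 2y^2 + 1.
Check for roots in ℤ_5: f(0) = 1; f(1) = 2; f(2) = 4; f(3) = 1; f(4) = 1.
No roots, so no linear factors.
Degree-2 irreducible divisors: test the 10 monic irreducibles of degree 2 over GF(5).
None of them divide f (all give nonzero remainder).
No irreducible factor of degree ≤ 2 exists, so f is irreducible over GF(5).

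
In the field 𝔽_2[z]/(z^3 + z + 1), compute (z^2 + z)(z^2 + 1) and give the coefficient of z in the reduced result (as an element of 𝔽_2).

1

Multiply in 𝔽_2[z]: (z^2 + z)·(z^2 + 1) = z^4 + z^3 + z^2 + z.
Reduce using z^3 ≡ z + 1 (mod z^3 + z + 1).
Reduced: z + 1.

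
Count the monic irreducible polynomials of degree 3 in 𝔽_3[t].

8

x^(3^3) − x is the product of all monic irreducibles of degree dividing 3; Möbius inversion gives N = (1/3) Σ μ(3/d)·3^d.
Divisors of 3: 1, 3; μ(3/d) for each: -1, 1.
Σ = − 3^1 + 3^3 = 24.
N = 24/3 = 8.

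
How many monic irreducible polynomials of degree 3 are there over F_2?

2

Gauss's count: N_{2}(3) = (1/3) Σ_{d|3} μ(3/d)·2^d.
Divisors of 3: 1, 3; μ(3/d) for each: -1, 1.
Σ = − 2^1 + 2^3 = 6.
N = 6/3 = 2.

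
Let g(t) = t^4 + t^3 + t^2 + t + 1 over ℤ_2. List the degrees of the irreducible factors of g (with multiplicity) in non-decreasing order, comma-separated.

4

Roots in ℤ_2: g(0) = 1; g(1) = 1.
Complete factorization: g(t) = (t^4 + t^3 + t^2 + t + 1).
Factor degrees with multiplicity: 4 = 4.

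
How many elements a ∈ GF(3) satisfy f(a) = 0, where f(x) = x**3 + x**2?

2

Evaluate at each of the 3 elements of GF(3):
f(0) = 0 → root; f(1) = 2; f(2) = 0 → root.
Roots: {0, 2}.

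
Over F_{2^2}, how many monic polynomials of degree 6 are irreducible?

Gauss's count: N_{4}(6) = (1/6) Σ_{d|6} μ(6/d)·4^d.
Divisors of 6: 1, 2, 3, 6; μ(6/d) for each: 1, -1, -1, 1.
Σ = 4^1 − 4^2 − 4^3 + 4^6 = 4020.
N = 4020/6 = 670.

670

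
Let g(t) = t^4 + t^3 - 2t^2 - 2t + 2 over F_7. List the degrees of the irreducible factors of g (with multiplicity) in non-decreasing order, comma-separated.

Linear factors from roots: (t - 1), (t - 2).
Complete factorization: g(t) = (t - 2)·(t - 1)·(t^2 - 3t + 1).
Factor degrees with multiplicity: 1 + 1 + 2 = 4.

1, 1, 2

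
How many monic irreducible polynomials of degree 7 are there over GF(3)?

x^(3^7) − x is the product of all monic irreducibles of degree dividing 7; Möbius inversion gives N = (1/7) Σ μ(7/d)·3^d.
Divisors of 7: 1, 7; μ(7/d) for each: -1, 1.
Σ = − 3^1 + 3^7 = 2184.
N = 2184/7 = 312.

312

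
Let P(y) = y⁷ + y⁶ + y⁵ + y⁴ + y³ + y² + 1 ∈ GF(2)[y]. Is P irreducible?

Yes

Check for roots in GF(2): P(0) = 1; P(1) = 1.
No roots, so no linear factors.
Monic irreducibles of degree 2 over GF(2): y² + y + 1.
None of them divide P (all give nonzero remainder).
Monic irreducibles of degree 3 over GF(2): y³ + y + 1, y³ + y² + 1.
None of them divide P (all give nonzero remainder).
No irreducible factor of degree ≤ 3 exists, so P is irreducible over GF(2).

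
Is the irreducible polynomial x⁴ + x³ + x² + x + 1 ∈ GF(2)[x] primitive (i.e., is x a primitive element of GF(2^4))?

Write f(x) = x⁴ + x³ + x² + x + 1.
|GF(2^4)^×| = 2^4 − 1 = 15. Prime factorization: 15 = 3·5.
f is primitive ⇔ x has order 15 in GF(2)[x]/(f), i.e. x^(15/q) ≠ 1 for each prime q | 15.
x^(5) mod f = 1
x^(3) mod f = x³.
Since x^(5) = 1, the order of x divides 5 < 15; not primitive.

No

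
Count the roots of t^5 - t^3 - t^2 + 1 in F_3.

Write g(t) = t^5 - t^3 - t^2 + 1.
Evaluate at each of the 3 elements of F_3:
g(0) = 1; g(1) = 0 → root; g(2) = 0 → root.
Roots: {1, 2}.

2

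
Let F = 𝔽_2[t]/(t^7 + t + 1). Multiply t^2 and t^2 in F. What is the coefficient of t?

0

Multiply in 𝔽_2[t]: (t^2)·(t^2) = t^4.
Reduced: t^4.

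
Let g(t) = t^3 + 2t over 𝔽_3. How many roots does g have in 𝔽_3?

Evaluate at each of the 3 elements of 𝔽_3:
g(0) = 0 → root; g(1) = 0 → root; g(2) = 0 → root.
Roots: {0, 1, 2}.

3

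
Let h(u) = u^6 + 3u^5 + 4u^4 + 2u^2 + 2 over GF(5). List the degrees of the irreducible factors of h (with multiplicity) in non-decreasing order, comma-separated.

6

Roots in GF(5): h(0) = 2; h(1) = 2; h(2) = 4; h(3) = 2; h(4) = 1.
Complete factorization: h(u) = (u^6 + 3u^5 + 4u^4 + 2u^2 + 2).
Factor degrees with multiplicity: 6 = 6.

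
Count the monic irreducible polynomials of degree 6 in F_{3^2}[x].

Gauss's count: N_{9}(6) = (1/6) Σ_{d|6} μ(6/d)·9^d.
Divisors of 6: 1, 2, 3, 6; μ(6/d) for each: 1, -1, -1, 1.
Σ = 9^1 − 9^2 − 9^3 + 9^6 = 530640.
N = 530640/6 = 88440.

88440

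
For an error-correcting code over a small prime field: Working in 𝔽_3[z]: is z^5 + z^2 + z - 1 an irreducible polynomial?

Write h(z) = z^5 + z^2 + z - 1.
Check for roots in 𝔽_3: h(0) = 2; h(1) = 2; h(2) = 1.
No roots, so no linear factors.
Monic irreducibles of degree 2 over GF(3): z^2 + 1, z^2 + z - 1, z^2 - z - 1.
None of them divide h (all give nonzero remainder).
No irreducible factor of degree ≤ 2 exists, so h is irreducible over GF(3).

Yes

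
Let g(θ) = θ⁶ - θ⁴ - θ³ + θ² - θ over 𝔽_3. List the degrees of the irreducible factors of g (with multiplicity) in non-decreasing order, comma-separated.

1, 1, 2, 2

Roots in 𝔽_3: g(0) = 0 → root; g(1) = 2; g(2) = 0 → root.
Linear factors from roots: (θ), (θ + 1).
Complete factorization: g(θ) = (θ)·(θ + 1)·(θ² + 1)·(θ² - θ - 1).
Factor degrees with multiplicity: 1 + 1 + 2 + 2 = 6.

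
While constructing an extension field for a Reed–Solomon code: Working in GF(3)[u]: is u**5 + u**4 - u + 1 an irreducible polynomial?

Yes

Write g(u) = u**5 + u**4 - u + 1.
Check for roots in GF(3): g(0) = 1; g(1) = 2; g(2) = 2.
No roots, so no linear factors.
Monic irreducibles of degree 2 over GF(3): u**2 + 1, u**2 + u - 1, u**2 - u - 1.
None of them divide g (all give nonzero remainder).
No irreducible factor of degree ≤ 2 exists, so g is irreducible over GF(3).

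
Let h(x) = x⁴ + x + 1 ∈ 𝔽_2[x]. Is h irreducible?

Yes

Check for roots in 𝔽_2: h(0) = 1; h(1) = 1.
No roots, so no linear factors.
Monic irreducibles of degree 2 over GF(2): x² + x + 1.
None of them divide h (all give nonzero remainder).
No irreducible factor of degree ≤ 2 exists, so h is irreducible over GF(2).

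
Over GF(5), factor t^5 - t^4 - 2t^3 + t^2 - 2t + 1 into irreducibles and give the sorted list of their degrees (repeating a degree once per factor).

Write h(t) = t^5 - t^4 - 2t^3 + t^2 - 2t + 1.
Roots in GF(5): h(0) = 1; h(1) = 3; h(2) = 1; h(3) = 2; h(4) = 4.
Complete factorization: h(t) = (t^5 - t^4 - 2t^3 + t^2 - 2t + 1).
Factor degrees with multiplicity: 5 = 5.

5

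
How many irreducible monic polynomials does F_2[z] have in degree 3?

By the necklace-counting formula, N_2(3) = (1/3) Σ_{d|3} μ(3/d)·2^d.
Divisors of 3: 1, 3; μ(3/d) for each: -1, 1.
Σ = − 2^1 + 2^3 = 6.
N = 6/3 = 2.

2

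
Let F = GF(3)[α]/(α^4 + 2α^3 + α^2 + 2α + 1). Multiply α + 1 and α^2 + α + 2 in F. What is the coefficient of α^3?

1

Multiply in GF(3)[α]: (α + 1)·(α^2 + α + 2) = α^3 + 2α^2 + 2.
Reduced: α^3 + 2α^2 + 2.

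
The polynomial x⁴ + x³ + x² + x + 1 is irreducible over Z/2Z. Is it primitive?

No

Write f(x) = x⁴ + x³ + x² + x + 1.
|GF(2^4)^×| = 2^4 − 1 = 15. Prime factorization: 15 = 3·5.
f is primitive ⇔ x has order 15 in GF(2)[x]/(f), i.e. x^(15/q) ≠ 1 for each prime q | 15.
x^(5) mod f = 1
x^(3) mod f = x³.
Since x^(5) = 1, the order of x divides 5 < 15; not primitive.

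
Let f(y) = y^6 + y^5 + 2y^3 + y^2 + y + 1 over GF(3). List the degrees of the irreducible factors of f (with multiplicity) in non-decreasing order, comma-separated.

Roots in GF(3): f(0) = 1; f(1) = 1; f(2) = 2.
Complete factorization: f(y) = (y^6 + y^5 + 2y^3 + y^2 + y + 1).
Factor degrees with multiplicity: 6 = 6.

6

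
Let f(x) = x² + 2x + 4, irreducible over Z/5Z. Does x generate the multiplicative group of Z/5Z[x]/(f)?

No

|GF(5^2)^×| = 5^2 − 1 = 24. Prime factorization: 24 = 2^3·3.
f is primitive ⇔ x has order 24 in GF(5)[x]/(f), i.e. x^(24/q) ≠ 1 for each prime q | 24.
x^(12) mod f = 1
x^(8) mod f = 2x + 4.
Since x^(12) = 1, the order of x divides 12 < 24; not primitive.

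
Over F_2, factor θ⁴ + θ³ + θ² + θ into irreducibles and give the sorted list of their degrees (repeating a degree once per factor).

1, 1, 1, 1

Write h(θ) = θ⁴ + θ³ + θ² + θ.
Roots in F_2: h(0) = 0 → root; h(1) = 0 → root.
Linear factors from roots: (θ), (θ + 1).
Complete factorization: h(θ) = (θ)·(θ + 1)^3.
Factor degrees with multiplicity: 1 + 1 + 1 + 1 = 4.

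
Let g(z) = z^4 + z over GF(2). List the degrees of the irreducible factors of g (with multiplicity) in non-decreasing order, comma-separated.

1, 1, 2

Roots in GF(2): g(0) = 0 → root; g(1) = 0 → root.
Linear factors from roots: (z), (z + 1).
Complete factorization: g(z) = (z)·(z + 1)·(z^2 + z + 1).
Factor degrees with multiplicity: 1 + 1 + 2 = 4.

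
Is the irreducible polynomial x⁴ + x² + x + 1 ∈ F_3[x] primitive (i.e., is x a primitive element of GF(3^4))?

No

Write f(x) = x⁴ + x² + x + 1.
|GF(3^4)^×| = 3^4 − 1 = 80. Prime factorization: 80 = 2^4·5.
f is primitive ⇔ x has order 80 in GF(3)[x]/(f), i.e. x^(80/q) ≠ 1 for each prime q | 80.
x^(40) mod f = 1
x^(16) mod f = x³ + 2.
Since x^(40) = 1, the order of x divides 40 < 80; not primitive.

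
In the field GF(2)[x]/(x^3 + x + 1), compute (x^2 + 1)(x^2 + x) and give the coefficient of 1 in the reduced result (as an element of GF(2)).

Multiply in GF(2)[x]: (x^2 + 1)·(x^2 + x) = x^4 + x^3 + x^2 + x.
Reduce using x^3 ≡ x + 1 (mod x^3 + x + 1).
Reduced: x + 1.

1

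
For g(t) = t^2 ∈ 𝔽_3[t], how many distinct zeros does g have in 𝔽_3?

1

Evaluate at each of the 3 elements of 𝔽_3:
g(0) = 0 → root; g(1) = 1; g(2) = 1.
Roots: {0}.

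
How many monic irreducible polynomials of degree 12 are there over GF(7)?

1153430600

x^(7^12) − x is the product of all monic irreducibles of degree dividing 12; Möbius inversion gives N = (1/12) Σ μ(12/d)·7^d.
Divisors of 12: 1, 2, 3, 4, 6, 12; μ(12/d) for each: 0, 1, 0, -1, -1, 1.
Σ = 7^2 − 7^4 − 7^6 + 7^12 = 13841167200.
N = 13841167200/12 = 1153430600.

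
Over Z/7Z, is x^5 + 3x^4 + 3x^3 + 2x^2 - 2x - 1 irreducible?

Yes

Write g(x) = x^5 + 3x^4 + 3x^3 + 2x^2 - 2x - 1.
Check for roots in Z/7Z: g(0) = 6; g(1) = 6; g(2) = 2; g(3) = 4; g(4) = 5; g(5) = 3; g(6) = 2.
No roots, so no linear factors.
Degree-2 irreducible divisors: test the 21 monic irreducibles of degree 2 over GF(7).
None of them divide g (all give nonzero remainder).
No irreducible factor of degree ≤ 2 exists, so g is irreducible over GF(7).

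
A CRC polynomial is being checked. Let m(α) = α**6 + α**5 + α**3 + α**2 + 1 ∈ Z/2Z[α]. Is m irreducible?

Yes

Check for roots in Z/2Z: m(0) = 1; m(1) = 1.
No roots, so no linear factors.
Monic irreducibles of degree 2 over GF(2): α**2 + α + 1.
None of them divide m (all give nonzero remainder).
Monic irreducibles of degree 3 over GF(2): α**3 + α + 1, α**3 + α**2 + 1.
None of them divide m (all give nonzero remainder).
No irreducible factor of degree ≤ 3 exists, so m is irreducible over GF(2).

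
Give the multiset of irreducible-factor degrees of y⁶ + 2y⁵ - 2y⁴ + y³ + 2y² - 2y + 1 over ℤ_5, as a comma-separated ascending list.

6

Write g(y) = y⁶ + 2y⁵ - 2y⁴ + y³ + 2y² - 2y + 1.
Roots in ℤ_5: g(0) = 1; g(1) = 3; g(2) = 4; g(3) = 3; g(4) = 1.
Complete factorization: g(y) = (y⁶ + 2y⁵ - 2y⁴ + y³ + 2y² - 2y + 1).
Factor degrees with multiplicity: 6 = 6.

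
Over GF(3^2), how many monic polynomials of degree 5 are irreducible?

11808

Gauss's count: N_{9}(5) = (1/5) Σ_{d|5} μ(5/d)·9^d.
Divisors of 5: 1, 5; μ(5/d) for each: -1, 1.
Σ = − 9^1 + 9^5 = 59040.
N = 59040/5 = 11808.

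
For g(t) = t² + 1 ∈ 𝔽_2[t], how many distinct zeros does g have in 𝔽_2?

1

Evaluate at each of the 2 elements of 𝔽_2:
g(0) = 1; g(1) = 0 → root.
Roots: {1}.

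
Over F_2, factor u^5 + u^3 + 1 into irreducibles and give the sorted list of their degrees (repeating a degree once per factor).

Write g(u) = u^5 + u^3 + 1.
Roots in F_2: g(0) = 1; g(1) = 1.
Complete factorization: g(u) = (u^5 + u^3 + 1).
Factor degrees with multiplicity: 5 = 5.

5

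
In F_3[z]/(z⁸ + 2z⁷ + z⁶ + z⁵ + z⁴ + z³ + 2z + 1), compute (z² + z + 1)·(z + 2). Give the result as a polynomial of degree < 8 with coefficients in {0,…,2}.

z^3 + 2

Multiply in F_3[z]: (z² + z + 1)·(z + 2) = z³ + 2.
Reduced: z³ + 2.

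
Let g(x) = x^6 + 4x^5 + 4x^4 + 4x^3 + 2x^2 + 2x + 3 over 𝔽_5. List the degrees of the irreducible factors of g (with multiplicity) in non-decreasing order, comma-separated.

1, 1, 1, 1, 2

Roots in 𝔽_5: g(0) = 3; g(1) = 0 → root; g(2) = 3; g(3) = 0 → root; g(4) = 0 → root.
Linear factors from roots: (x + 4), (x + 2), (x + 1).
Complete factorization: g(x) = (x + 1)·(x + 2)·(x + 4)^2·(x^2 + 3x + 4).
Factor degrees with multiplicity: 1 + 1 + 1 + 1 + 2 = 6.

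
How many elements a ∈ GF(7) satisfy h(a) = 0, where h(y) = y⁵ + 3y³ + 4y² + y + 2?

0

Evaluate at each of the 7 elements of GF(7):
h(0) = 2; h(1) = 4; h(2) = 6; h(3) = 1; h(4) = 5; h(5) = 2; h(6) = 1.
No element is a root.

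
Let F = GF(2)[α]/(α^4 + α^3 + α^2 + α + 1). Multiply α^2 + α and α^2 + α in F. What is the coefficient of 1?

1

Multiply in GF(2)[α]: (α^2 + α)·(α^2 + α) = α^4 + α^2.
Reduce using α^4 ≡ α^3 + α^2 + α + 1 (mod α^4 + α^3 + α^2 + α + 1).
Reduced: α^3 + α + 1.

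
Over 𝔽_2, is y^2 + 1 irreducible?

Write m(y) = y^2 + 1.
Check for roots in 𝔽_2: m(0) = 1; m(1) = 0 → root.
m(1) = 0, so (y − 1) divides m(y); m is reducible.

No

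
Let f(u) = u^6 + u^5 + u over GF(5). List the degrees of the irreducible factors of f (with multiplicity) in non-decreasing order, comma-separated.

1, 1, 2, 2

Roots in GF(5): f(0) = 0 → root; f(1) = 3; f(2) = 3; f(3) = 0 → root; f(4) = 4.
Linear factors from roots: (u), (u + 2).
Complete factorization: f(u) = (u)·(u + 2)·(u^2 + u + 1)·(u^2 - 2u - 2).
Factor degrees with multiplicity: 1 + 1 + 2 + 2 = 6.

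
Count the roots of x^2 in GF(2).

1

Write f(x) = x^2.
Evaluate at each of the 2 elements of GF(2):
f(0) = 0 → root; f(1) = 1.
Roots: {0}.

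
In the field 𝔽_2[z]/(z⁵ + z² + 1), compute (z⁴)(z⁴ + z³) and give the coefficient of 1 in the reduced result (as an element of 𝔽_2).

1

Multiply in 𝔽_2[z]: (z⁴)·(z⁴ + z³) = z⁸ + z⁷.
Reduce using z⁵ ≡ z² + 1 (mod z⁵ + z² + 1).
Reduced: z⁴ + z³ + 1.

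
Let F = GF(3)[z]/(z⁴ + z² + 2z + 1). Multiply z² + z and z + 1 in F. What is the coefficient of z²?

2

Multiply in GF(3)[z]: (z² + z)·(z + 1) = z³ + 2z² + z.
Reduced: z³ + 2z² + z.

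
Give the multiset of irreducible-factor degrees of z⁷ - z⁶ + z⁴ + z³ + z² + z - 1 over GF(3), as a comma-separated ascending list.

1, 1, 2, 3

Write f(z) = z⁷ - z⁶ + z⁴ + z³ + z² + z - 1.
Roots in GF(3): f(0) = 2; f(1) = 0 → root; f(2) = 0 → root.
Linear factors from roots: (z - 1), (z + 1).
Complete factorization: f(z) = (z + 1)·(z - 1)·(z² - z - 1)·(z³ - z - 1).
Factor degrees with multiplicity: 1 + 1 + 2 + 3 = 7.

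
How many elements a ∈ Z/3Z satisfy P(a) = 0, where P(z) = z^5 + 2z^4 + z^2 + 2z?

Evaluate at each of the 3 elements of Z/3Z:
P(0) = 0 → root; P(1) = 0 → root; P(2) = 0 → root.
Roots: {0, 1, 2}.

3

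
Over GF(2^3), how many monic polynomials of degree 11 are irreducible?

780903144

By the necklace-counting formula, N_8(11) = (1/11) Σ_{d|11} μ(11/d)·8^d.
Divisors of 11: 1, 11; μ(11/d) for each: -1, 1.
Σ = − 8^1 + 8^11 = 8589934584.
N = 8589934584/11 = 780903144.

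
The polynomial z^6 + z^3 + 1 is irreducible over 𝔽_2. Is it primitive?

Write f(z) = z^6 + z^3 + 1.
|GF(2^6)^×| = 2^6 − 1 = 63. Prime factorization: 63 = 3^2·7.
f is primitive ⇔ z has order 63 in GF(2)[z]/(f), i.e. z^(63/q) ≠ 1 for each prime q | 63.
z^(21) mod f = z^3.
z^(9) mod f = 1
Since z^(9) = 1, the order of z divides 9 < 63; not primitive.

No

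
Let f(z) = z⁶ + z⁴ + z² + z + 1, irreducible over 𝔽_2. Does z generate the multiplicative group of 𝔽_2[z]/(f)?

No

|GF(2^6)^×| = 2^6 − 1 = 63. Prime factorization: 63 = 3^2·7.
f is primitive ⇔ z has order 63 in GF(2)[z]/(f), i.e. z^(63/q) ≠ 1 for each prime q | 63.
z^(21) mod f = 1
z^(9) mod f = z⁴ + z² + z.
Since z^(21) = 1, the order of z divides 21 < 63; not primitive.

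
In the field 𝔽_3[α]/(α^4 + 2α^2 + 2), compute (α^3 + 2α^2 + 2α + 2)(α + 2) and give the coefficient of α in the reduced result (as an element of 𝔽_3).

Multiply in 𝔽_3[α]: (α^3 + 2α^2 + 2α + 2)·(α + 2) = α^4 + α^3 + 1.
Reduce using α^4 ≡ α^2 + 1 (mod α^4 + 2α^2 + 2).
Reduced: α^3 + α^2 + 2.

0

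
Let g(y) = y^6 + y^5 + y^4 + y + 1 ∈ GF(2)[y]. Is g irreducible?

Yes

Check for roots in GF(2): g(0) = 1; g(1) = 1.
No roots, so no linear factors.
Monic irreducibles of degree 2 over GF(2): y^2 + y + 1.
None of them divide g (all give nonzero remainder).
Monic irreducibles of degree 3 over GF(2): y^3 + y + 1, y^3 + y^2 + 1.
None of them divide g (all give nonzero remainder).
No irreducible factor of degree ≤ 3 exists, so g is irreducible over GF(2).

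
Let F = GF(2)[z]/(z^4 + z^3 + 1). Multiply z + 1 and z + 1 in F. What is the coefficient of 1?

Multiply in GF(2)[z]: (z + 1)·(z + 1) = z^2 + 1.
Reduced: z^2 + 1.

1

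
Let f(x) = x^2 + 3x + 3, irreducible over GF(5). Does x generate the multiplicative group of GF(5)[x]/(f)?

Yes

|GF(5^2)^×| = 5^2 − 1 = 24. Prime factorization: 24 = 2^3·3.
f is primitive ⇔ x has order 24 in GF(5)[x]/(f), i.e. x^(24/q) ≠ 1 for each prime q | 24.
x^(12) mod f = 4.
x^(8) mod f = x + 1.
None equal 1, so x has full order 24; f is primitive.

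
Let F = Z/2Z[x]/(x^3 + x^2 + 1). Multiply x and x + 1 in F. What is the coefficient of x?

Multiply in Z/2Z[x]: (x)·(x + 1) = x^2 + x.
Reduced: x^2 + x.

1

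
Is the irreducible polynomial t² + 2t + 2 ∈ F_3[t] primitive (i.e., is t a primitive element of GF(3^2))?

Write f(t) = t² + 2t + 2.
|GF(3^2)^×| = 3^2 − 1 = 8. Prime factorization: 8 = 2^3.
f is primitive ⇔ t has order 8 in GF(3)[t]/(f), i.e. t^(8/q) ≠ 1 for each prime q | 8.
t^(4) mod f = 2.
None equal 1, so t has full order 8; f is primitive.

Yes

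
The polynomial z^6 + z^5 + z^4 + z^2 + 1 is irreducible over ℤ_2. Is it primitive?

Write f(z) = z^6 + z^5 + z^4 + z^2 + 1.
|GF(2^6)^×| = 2^6 − 1 = 63. Prime factorization: 63 = 3^2·7.
f is primitive ⇔ z has order 63 in GF(2)[z]/(f), i.e. z^(63/q) ≠ 1 for each prime q | 63.
z^(21) mod f = 1
z^(9) mod f = z^3 + 1.
Since z^(21) = 1, the order of z divides 21 < 63; not primitive.

No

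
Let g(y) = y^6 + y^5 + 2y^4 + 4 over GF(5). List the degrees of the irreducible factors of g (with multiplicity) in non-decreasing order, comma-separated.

Roots in GF(5): g(0) = 4; g(1) = 3; g(2) = 2; g(3) = 3; g(4) = 1.
Complete factorization: g(y) = (y^6 + y^5 + 2y^4 + 4).
Factor degrees with multiplicity: 6 = 6.

6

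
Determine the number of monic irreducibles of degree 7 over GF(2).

Gauss's count: N_{2}(7) = (1/7) Σ_{d|7} μ(7/d)·2^d.
Divisors of 7: 1, 7; μ(7/d) for each: -1, 1.
Σ = − 2^1 + 2^7 = 126.
N = 126/7 = 18.

18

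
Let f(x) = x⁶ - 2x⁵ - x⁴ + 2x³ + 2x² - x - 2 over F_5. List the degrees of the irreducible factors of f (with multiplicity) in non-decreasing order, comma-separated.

Roots in F_5: f(0) = 3; f(1) = 4; f(2) = 4; f(3) = 4; f(4) = 1.
Complete factorization: f(x) = (x⁶ - 2x⁵ - x⁴ + 2x³ + 2x² - x - 2).
Factor degrees with multiplicity: 6 = 6.

6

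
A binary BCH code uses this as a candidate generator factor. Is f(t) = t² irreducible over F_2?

No

Check for roots in F_2: f(0) = 0 → root; f(1) = 1.
f(0) = 0, so (t) divides f(t); f is reducible.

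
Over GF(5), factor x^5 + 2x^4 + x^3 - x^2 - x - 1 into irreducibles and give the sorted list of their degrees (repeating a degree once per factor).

1, 2, 2

Write h(x) = x^5 + 2x^4 + x^3 - x^2 - x - 1.
Roots in GF(5): h(0) = 4; h(1) = 1; h(2) = 0 → root; h(3) = 4; h(4) = 4.
Linear factors from roots: (x - 2).
Complete factorization: h(x) = (x - 2)·(x^2 - 2)·(x^2 - x + 1).
Factor degrees with multiplicity: 1 + 2 + 2 = 5.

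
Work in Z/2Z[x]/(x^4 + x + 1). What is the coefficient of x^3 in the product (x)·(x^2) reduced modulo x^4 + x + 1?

Multiply in Z/2Z[x]: (x)·(x^2) = x^3.
Reduced: x^3.

1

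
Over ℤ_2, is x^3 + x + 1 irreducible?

Yes

Write P(x) = x^3 + x + 1.
Check for roots in ℤ_2: P(0) = 1; P(1) = 1.
No roots. A degree-3 polynomial over a field with no linear factor is irreducible.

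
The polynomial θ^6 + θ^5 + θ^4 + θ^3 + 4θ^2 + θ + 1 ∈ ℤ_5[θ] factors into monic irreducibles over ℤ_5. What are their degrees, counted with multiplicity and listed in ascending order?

1, 1, 2, 2

Write h(θ) = θ^6 + θ^5 + θ^4 + θ^3 + 4θ^2 + θ + 1.
Roots in ℤ_5: h(0) = 1; h(1) = 0 → root; h(2) = 4; h(3) = 0 → root; h(4) = 4.
Linear factors from roots: (θ + 4), (θ + 2).
Complete factorization: h(θ) = (θ + 2)·(θ + 4)·(θ^2 + 2θ + 4)·(θ^2 + 3θ + 3).
Factor degrees with multiplicity: 1 + 1 + 2 + 2 = 6.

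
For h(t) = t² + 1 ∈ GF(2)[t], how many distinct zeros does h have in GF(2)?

1

Evaluate at each of the 2 elements of GF(2):
h(0) = 1; h(1) = 0 → root.
Roots: {1}.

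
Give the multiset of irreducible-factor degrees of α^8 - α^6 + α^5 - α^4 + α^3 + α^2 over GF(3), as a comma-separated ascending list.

Write h(α) = α^8 - α^6 + α^5 - α^4 + α^3 + α^2.
Roots in GF(3): h(0) = 0 → root; h(1) = 2; h(2) = 1.
Linear factors from roots: (α).
Complete factorization: h(α) = (α)^2·(α^2 + 1)·(α^4 + α^2 + α + 1).
Factor degrees with multiplicity: 1 + 1 + 2 + 4 = 8.

1, 1, 2, 4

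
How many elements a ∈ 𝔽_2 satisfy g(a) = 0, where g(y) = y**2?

1

Evaluate at each of the 2 elements of 𝔽_2:
g(0) = 0 → root; g(1) = 1.
Roots: {0}.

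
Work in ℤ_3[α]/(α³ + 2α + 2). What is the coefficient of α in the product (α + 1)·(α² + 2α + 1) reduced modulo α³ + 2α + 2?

Multiply in ℤ_3[α]: (α + 1)·(α² + 2α + 1) = α³ + 1.
Reduce using α³ ≡ α + 1 (mod α³ + 2α + 2).
Reduced: α + 2.

1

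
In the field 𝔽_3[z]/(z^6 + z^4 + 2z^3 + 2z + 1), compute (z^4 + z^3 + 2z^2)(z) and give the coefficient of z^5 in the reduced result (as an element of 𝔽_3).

1

Multiply in 𝔽_3[z]: (z^4 + z^3 + 2z^2)·(z) = z^5 + z^4 + 2z^3.
Reduced: z^5 + z^4 + 2z^3.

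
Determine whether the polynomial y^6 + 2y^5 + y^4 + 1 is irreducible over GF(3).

Write m(y) = y^6 + 2y^5 + y^4 + 1.
Check for roots in GF(3): m(0) = 1; m(1) = 2; m(2) = 1.
No roots, so no linear factors.
Monic irreducibles of degree 2 over GF(3): y^2 + 1, y^2 + y + 2, y^2 + 2y + 2.
None of them divide m (all give nonzero remainder).
Degree-3 irreducible divisors: test the 8 monic irreducibles of degree 3 over GF(3).
None of them divide m (all give nonzero remainder).
No irreducible factor of degree ≤ 3 exists, so m is irreducible over GF(3).

Yes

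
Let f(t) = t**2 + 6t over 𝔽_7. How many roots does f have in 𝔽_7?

Evaluate at each of the 7 elements of 𝔽_7:
f(0) = 0 → root; f(1) = 0 → root; f(2) = 2; f(3) = 6; f(4) = 5; f(5) = 6; f(6) = 2.
Roots: {0, 1}.

2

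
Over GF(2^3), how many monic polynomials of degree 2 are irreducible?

28

By the necklace-counting formula, N_8(2) = (1/2) Σ_{d|2} μ(2/d)·8^d.
Divisors of 2: 1, 2; μ(2/d) for each: -1, 1.
Σ = − 8^1 + 8^2 = 56.
N = 56/2 = 28.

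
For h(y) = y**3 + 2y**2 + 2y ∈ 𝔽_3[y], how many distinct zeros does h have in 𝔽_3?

1

Evaluate at each of the 3 elements of 𝔽_3:
h(0) = 0 → root; h(1) = 2; h(2) = 2.
Roots: {0}.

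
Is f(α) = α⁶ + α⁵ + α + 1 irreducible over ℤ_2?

No

Check for roots in ℤ_2: f(0) = 1; f(1) = 0 → root.
f(1) = 0, so (α − 1) divides f(α); f is reducible.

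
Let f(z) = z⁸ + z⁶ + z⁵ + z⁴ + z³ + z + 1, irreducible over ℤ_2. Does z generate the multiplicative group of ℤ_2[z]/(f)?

No

|GF(2^8)^×| = 2^8 − 1 = 255. Prime factorization: 255 = 3·5·17.
f is primitive ⇔ z has order 255 in GF(2)[z]/(f), i.e. z^(255/q) ≠ 1 for each prime q | 255.
z^(85) mod f = 1
z^(51) mod f = z⁶ + z⁵ + z⁴ + z³.
z^(15) mod f = z⁷ + z⁵ + z⁴ + z³ + z².
Since z^(85) = 1, the order of z divides 85 < 255; not primitive.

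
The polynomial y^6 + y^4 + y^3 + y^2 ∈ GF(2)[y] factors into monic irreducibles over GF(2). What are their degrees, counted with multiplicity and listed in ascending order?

Write f(y) = y^6 + y^4 + y^3 + y^2.
Roots in GF(2): f(0) = 0 → root; f(1) = 0 → root.
Linear factors from roots: (y), (y + 1).
Complete factorization: f(y) = (y + 1)·(y)^2·(y^3 + y^2 + 1).
Factor degrees with multiplicity: 1 + 1 + 1 + 3 = 6.

1, 1, 1, 3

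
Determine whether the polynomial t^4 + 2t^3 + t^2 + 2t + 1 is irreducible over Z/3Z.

Write g(t) = t^4 + 2t^3 + t^2 + 2t + 1.
Check for roots in Z/3Z: g(0) = 1; g(1) = 1; g(2) = 2.
No roots, so no linear factors.
Monic irreducibles of degree 2 over GF(3): t^2 + 1, t^2 + t + 2, t^2 + 2t + 2.
None of them divide g (all give nonzero remainder).
No irreducible factor of degree ≤ 2 exists, so g is irreducible over GF(3).

Yes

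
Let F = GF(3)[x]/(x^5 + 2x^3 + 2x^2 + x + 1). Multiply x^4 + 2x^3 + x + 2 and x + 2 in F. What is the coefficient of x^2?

2

Multiply in GF(3)[x]: (x^4 + 2x^3 + x + 2)·(x + 2) = x^5 + x^4 + x^3 + x^2 + x + 1.
Reduce using x^5 ≡ x^3 + x^2 + 2x + 2 (mod x^5 + 2x^3 + 2x^2 + x + 1).
Reduced: x^4 + 2x^3 + 2x^2.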